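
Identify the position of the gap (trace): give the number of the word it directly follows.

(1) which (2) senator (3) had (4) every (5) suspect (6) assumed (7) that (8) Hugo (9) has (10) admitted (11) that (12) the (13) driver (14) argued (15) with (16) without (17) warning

15

The displaced element is "which senator" (word 2).
It is linked across 2 clause boundaries (that → that).
It functions as the object of the preposition "with" of "argued", so the gap sits immediately after word 15 ("with").
Base order: Every suspect had assumed that Hugo has admitted that the driver argued with which senator without warning.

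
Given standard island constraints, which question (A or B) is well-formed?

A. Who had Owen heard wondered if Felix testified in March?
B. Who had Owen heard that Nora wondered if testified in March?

A

In B, the wh-phrase is extracted from inside a wh-island (introduced by "if"), which blocks movement.
In A, the extraction path crosses only that-complement boundaries, which are transparent.
So A is grammatical.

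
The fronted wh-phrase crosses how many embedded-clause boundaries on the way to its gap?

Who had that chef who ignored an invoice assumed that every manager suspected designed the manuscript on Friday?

"who" is extracted from the subject of "designed".
Boundaries crossed, outermost first: [that], [Ø] — 2 in total.

2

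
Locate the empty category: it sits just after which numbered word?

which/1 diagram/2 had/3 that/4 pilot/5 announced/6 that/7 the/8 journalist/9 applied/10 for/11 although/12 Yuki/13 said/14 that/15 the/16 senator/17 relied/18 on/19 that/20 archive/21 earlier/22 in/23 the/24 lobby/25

The displaced element is "which diagram" (word 2).
It is linked across 1 clause boundary (that).
It functions as the object of the preposition "for" of "applied", so the gap sits immediately after word 11 ("for").
Base order: That pilot had announced that the journalist applied for which diagram although Yuki said that the senator relied on that archive earlier in the lobby.

11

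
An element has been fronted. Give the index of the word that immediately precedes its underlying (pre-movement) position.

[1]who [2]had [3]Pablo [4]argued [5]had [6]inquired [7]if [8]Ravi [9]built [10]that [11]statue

4

The displaced element is "who" (word 1).
It is linked across 1 clause boundary (Ø).
It functions as the subject of "inquired", so the gap sits immediately after word 4 ("argued").
Base order: Pablo had argued who had inquired if Ravi built that statue.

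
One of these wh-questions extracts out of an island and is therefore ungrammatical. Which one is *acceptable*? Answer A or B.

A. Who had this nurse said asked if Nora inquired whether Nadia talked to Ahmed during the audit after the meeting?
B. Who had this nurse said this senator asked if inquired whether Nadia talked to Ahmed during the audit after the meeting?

A

In B, the wh-phrase is extracted from inside a wh-island (introduced by "if"), which blocks movement.
In A, the extraction path crosses only that-complement boundaries, which are transparent.
So A is grammatical.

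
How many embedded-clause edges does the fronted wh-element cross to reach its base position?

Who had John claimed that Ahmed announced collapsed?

2

"who" is extracted from the subject of "collapsed".
Boundaries crossed, outermost first: [that], [Ø] — 2 in total.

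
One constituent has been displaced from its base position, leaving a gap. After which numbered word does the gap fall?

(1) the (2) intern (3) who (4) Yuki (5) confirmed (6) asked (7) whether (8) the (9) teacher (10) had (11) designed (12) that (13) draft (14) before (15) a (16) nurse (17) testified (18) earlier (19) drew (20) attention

5

The displaced element is "the intern" (word 2).
It is linked across 1 clause boundary (Ø).
It functions as the subject of "asked", so the gap sits immediately after word 5 ("confirmed").
Base order: Yuki confirmed that the intern asked whether the teacher had designed that draft before a nurse testified earlier.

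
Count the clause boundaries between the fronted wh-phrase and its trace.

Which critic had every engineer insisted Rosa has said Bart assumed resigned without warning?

"which critic" is extracted from the subject of "resigned".
Boundaries crossed, outermost first: [Ø], [Ø], [Ø] — 3 in total.

3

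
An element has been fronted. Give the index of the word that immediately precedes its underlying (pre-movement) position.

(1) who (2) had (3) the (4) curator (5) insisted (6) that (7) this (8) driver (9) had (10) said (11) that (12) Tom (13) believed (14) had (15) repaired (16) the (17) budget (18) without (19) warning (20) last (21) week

The displaced element is "who" (word 1).
It is linked across 3 clause boundaries (that → that → Ø).
It functions as the subject of "repaired", so the gap sits immediately after word 13 ("believed").
Base order: The curator had insisted that this driver had said that Tom believed that who had repaired the budget without warning last week.

13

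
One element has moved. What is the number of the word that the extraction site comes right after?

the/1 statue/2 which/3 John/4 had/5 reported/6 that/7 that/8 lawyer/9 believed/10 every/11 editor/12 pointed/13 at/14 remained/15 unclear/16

14

The displaced element is "the statue" (word 2).
It is linked across 2 clause boundaries (that → Ø).
It functions as the object of the preposition "at" of "pointed", so the gap sits immediately after word 14 ("at").
Base order: John had reported that that lawyer believed every editor pointed at the statue.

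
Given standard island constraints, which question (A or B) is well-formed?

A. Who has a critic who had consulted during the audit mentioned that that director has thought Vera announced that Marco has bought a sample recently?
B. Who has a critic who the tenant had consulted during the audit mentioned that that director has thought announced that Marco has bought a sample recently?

B

In A, the wh-phrase is extracted from inside a complex-NP island (relative clause) (introduced by "who"), which blocks movement.
In B, the extraction path crosses only that-complement boundaries, which are transparent.
So B is grammatical.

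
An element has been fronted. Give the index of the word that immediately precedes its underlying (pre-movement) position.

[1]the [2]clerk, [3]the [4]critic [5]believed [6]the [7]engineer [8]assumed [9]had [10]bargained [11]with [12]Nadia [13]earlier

The displaced element is "the clerk" (word 2).
It is linked across 2 clause boundaries (Ø → Ø).
It functions as the subject of "bargained", so the gap sits immediately after word 8 ("assumed").
Base order: The critic believed the engineer assumed the clerk had bargained with Nadia earlier.

8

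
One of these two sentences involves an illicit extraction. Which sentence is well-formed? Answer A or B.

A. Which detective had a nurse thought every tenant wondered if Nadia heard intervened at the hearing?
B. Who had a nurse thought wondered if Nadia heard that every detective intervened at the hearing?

B

In A, the wh-phrase is extracted from inside a wh-island (introduced by "if"), which blocks movement.
In B, the extraction path crosses only that-complement boundaries, which are transparent.
So B is grammatical.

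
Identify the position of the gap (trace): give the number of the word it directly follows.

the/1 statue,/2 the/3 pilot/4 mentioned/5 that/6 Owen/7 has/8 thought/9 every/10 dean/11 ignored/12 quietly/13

12

The displaced element is "the statue" (word 2).
It is linked across 2 clause boundaries (that → Ø).
It functions as the direct object of "ignored", so the gap sits immediately after word 12 ("ignored").
Base order: The pilot mentioned that Owen has thought every dean ignored the statue quietly.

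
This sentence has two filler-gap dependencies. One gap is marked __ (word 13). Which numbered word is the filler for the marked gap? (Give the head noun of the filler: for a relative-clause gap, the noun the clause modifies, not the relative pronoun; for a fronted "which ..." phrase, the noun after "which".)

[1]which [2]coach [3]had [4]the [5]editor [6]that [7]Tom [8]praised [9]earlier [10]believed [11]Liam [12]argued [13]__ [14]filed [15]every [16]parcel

The marked gap is the subject of "filed".
Its filler is the fronted wh-phrase "which coach", at word 2.
(The other dependency links word 5 to a gap after word 8.)

2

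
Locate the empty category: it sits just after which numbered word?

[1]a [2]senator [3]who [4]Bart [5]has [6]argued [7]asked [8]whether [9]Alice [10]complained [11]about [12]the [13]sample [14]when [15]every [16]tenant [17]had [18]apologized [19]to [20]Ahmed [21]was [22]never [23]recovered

The displaced element is "a senator" (word 2).
It is linked across 1 clause boundary (Ø).
It functions as the subject of "asked", so the gap sits immediately after word 6 ("argued").
Base order: Bart has argued that a senator asked whether Alice complained about the sample when every tenant had apologized to Ahmed.

6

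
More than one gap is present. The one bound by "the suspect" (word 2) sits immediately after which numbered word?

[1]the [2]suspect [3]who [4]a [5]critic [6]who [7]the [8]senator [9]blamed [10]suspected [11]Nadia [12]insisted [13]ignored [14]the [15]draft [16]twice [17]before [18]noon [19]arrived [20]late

12

The displaced element is "the suspect" (word 2).
It is linked across 2 clause boundaries (Ø → Ø).
It functions as the subject of "ignored", so the gap sits immediately after word 12 ("insisted").
Base order: A critic who the senator blamed suspected Nadia insisted that the suspect ignored the draft twice before noon.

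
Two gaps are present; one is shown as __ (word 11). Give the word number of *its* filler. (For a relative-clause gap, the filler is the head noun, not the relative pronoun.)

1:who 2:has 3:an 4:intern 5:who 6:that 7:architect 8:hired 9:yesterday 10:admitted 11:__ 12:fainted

1

The marked gap is the subject of "fainted".
Its filler is the fronted wh-phrase "who", at word 1.
(The other dependency links word 4 to a gap after word 8.)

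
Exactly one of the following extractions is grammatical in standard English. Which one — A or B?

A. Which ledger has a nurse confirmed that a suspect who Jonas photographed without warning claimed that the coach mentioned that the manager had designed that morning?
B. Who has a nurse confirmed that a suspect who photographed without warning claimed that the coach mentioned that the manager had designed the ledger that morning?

In B, the wh-phrase is extracted from inside a complex-NP island (relative clause) (introduced by "who"), which blocks movement.
In A, the extraction path crosses only that-complement boundaries, which are transparent.
So A is grammatical.

A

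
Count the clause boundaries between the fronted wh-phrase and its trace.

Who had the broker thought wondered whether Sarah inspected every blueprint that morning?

"who" is extracted from the subject of "wondered".
Boundaries crossed, outermost first: [Ø] — 1 in total.

1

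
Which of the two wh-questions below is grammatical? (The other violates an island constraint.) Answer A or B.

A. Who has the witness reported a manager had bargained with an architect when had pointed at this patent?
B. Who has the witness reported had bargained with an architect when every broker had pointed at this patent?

B

In A, the wh-phrase is extracted from inside an adjunct island (introduced by "when"), which blocks movement.
In B, the extraction path crosses only that-complement boundaries, which are transparent.
So B is grammatical.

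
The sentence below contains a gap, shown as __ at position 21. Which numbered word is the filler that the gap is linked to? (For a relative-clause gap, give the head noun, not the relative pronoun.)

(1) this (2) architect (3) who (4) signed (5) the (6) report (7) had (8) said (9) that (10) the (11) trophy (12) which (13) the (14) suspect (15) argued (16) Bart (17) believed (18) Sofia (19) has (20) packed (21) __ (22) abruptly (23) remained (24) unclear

11

The gap at 21 is the object of "packed", inside a relative clause.
The relative pronoun is "which" (word 12); it is bound by the head noun immediately before it.
Its filler is the head noun "trophy", at word 11.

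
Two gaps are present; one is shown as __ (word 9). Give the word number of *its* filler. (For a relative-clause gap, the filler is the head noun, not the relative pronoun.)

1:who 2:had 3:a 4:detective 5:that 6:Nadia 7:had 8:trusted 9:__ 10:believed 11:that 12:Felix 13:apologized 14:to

The marked gap is inside the relative clause, the direct object of "trusted".
Its filler is the head noun "detective" (via "that"), at word 4.
(The other dependency links word 1 to a gap after word 14.)

4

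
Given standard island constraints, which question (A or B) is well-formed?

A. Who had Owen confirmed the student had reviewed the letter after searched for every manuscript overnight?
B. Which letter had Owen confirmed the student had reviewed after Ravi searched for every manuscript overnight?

In A, the wh-phrase is extracted from inside an adjunct island (introduced by "after"), which blocks movement.
In B, the extraction path crosses only that-complement boundaries, which are transparent.
So B is grammatical.

B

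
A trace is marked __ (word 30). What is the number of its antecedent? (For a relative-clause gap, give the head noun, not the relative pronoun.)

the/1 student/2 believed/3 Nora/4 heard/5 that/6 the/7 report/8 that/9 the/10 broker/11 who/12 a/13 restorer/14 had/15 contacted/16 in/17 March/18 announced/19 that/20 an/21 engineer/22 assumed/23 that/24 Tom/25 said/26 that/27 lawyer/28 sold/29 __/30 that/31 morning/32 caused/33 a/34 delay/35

The gap at 30 is the object of "sold", inside a relative clause.
The relative pronoun is "that" (word 9); it is bound by the head noun immediately before it.
Its filler is the head noun "report", at word 8.

8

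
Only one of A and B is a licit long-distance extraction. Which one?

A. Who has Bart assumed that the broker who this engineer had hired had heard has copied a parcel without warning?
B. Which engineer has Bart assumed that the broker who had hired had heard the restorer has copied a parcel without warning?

In B, the wh-phrase is extracted from inside a complex-NP island (relative clause) (introduced by "who"), which blocks movement.
In A, the extraction path crosses only that-complement boundaries, which are transparent.
So A is grammatical.

A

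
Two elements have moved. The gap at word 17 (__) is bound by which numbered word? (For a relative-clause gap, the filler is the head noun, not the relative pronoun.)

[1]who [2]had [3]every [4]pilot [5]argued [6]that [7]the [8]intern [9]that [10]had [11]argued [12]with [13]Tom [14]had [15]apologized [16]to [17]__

The marked gap is the object of the preposition "to" of "apologized".
Its filler is the fronted wh-phrase "who", at word 1.
(The other dependency links word 8 to a gap after word 9.)

1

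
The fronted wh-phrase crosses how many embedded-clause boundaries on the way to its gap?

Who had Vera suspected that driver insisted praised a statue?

"who" is extracted from the subject of "praised".
Boundaries crossed, outermost first: [Ø], [Ø] — 2 in total.

2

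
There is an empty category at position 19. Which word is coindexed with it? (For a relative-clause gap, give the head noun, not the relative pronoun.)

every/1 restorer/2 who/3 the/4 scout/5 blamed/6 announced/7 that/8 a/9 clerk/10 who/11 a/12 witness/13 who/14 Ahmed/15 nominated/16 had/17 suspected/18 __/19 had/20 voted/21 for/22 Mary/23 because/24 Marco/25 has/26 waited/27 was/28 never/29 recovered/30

The gap at 19 is the subject of "voted", inside a relative clause.
The relative pronoun is "who" (word 11); it is bound by the head noun immediately before it.
Its filler is the head noun "clerk", at word 10.

10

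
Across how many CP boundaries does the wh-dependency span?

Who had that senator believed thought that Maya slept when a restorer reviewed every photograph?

"who" is extracted from the subject of "thought".
Boundaries crossed, outermost first: [Ø] — 1 in total.

1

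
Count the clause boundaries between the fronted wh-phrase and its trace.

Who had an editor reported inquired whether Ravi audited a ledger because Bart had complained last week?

"who" is extracted from the subject of "inquired".
Boundaries crossed, outermost first: [Ø] — 1 in total.

1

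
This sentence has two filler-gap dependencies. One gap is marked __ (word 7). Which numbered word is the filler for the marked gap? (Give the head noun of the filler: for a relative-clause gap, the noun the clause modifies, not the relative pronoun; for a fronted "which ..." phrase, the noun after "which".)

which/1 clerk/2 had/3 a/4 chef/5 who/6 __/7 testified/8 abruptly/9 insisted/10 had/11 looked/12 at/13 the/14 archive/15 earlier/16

5

The marked gap is inside the relative clause, the subject of "testified".
Its filler is the head noun "chef" (via "who"), at word 5.
(The other dependency links word 2 to a gap after word 10.)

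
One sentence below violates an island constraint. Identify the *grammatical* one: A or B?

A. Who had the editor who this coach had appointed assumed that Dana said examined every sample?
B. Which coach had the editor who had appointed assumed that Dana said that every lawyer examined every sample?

In B, the wh-phrase is extracted from inside a complex-NP island (relative clause) (introduced by "who"), which blocks movement.
In A, the extraction path crosses only that-complement boundaries, which are transparent.
So A is grammatical.

A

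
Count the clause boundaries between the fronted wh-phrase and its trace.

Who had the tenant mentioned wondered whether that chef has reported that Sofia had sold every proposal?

"who" is extracted from the subject of "wondered".
Boundaries crossed, outermost first: [Ø] — 1 in total.

1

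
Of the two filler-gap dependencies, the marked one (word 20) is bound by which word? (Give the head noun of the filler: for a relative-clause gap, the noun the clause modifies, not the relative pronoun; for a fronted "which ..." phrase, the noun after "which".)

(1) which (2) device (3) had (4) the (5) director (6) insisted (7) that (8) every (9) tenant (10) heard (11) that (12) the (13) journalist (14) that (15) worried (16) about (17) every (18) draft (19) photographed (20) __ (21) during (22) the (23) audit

2

The marked gap is the direct object of "photographed".
Its filler is the fronted wh-phrase "which device", at word 2.
(The other dependency links word 13 to a gap after word 14.)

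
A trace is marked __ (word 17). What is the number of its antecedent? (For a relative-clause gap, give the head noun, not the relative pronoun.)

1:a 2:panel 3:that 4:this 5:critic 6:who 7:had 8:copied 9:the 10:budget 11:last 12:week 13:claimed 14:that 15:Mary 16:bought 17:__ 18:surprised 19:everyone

The gap at 17 is the object of "bought", inside a relative clause.
The relative pronoun is "that" (word 3); it is bound by the head noun immediately before it.
Its filler is the head noun "panel", at word 2.

2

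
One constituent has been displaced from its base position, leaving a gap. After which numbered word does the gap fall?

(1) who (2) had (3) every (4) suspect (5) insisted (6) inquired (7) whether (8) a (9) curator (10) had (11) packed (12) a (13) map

The displaced element is "who" (word 1).
It is linked across 1 clause boundary (Ø).
It functions as the subject of "inquired", so the gap sits immediately after word 5 ("insisted").
Base order: Every suspect had insisted who inquired whether a curator had packed a map.

5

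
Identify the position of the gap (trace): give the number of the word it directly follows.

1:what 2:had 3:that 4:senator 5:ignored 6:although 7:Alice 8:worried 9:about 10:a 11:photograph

5

The displaced element is "what" (word 1).
It functions as the direct object of "ignored", so the gap sits immediately after word 5 ("ignored").
Base order: That senator had ignored what although Alice worried about a photograph.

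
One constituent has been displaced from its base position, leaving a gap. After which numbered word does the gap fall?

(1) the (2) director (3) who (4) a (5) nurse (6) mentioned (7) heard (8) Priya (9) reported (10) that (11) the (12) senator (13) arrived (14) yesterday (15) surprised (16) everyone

The displaced element is "the director" (word 2).
It is linked across 1 clause boundary (Ø).
It functions as the subject of "heard", so the gap sits immediately after word 6 ("mentioned").
Base order: A nurse mentioned that the director heard Priya reported that the senator arrived yesterday.

6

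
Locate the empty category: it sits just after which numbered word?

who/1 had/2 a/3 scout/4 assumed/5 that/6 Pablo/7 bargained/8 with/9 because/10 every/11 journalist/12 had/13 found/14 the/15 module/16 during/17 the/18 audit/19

9

The displaced element is "who" (word 1).
It is linked across 1 clause boundary (that).
It functions as the object of the preposition "with" of "bargained", so the gap sits immediately after word 9 ("with").
Base order: A scout had assumed that Pablo bargained with who because every journalist had found the module during the audit.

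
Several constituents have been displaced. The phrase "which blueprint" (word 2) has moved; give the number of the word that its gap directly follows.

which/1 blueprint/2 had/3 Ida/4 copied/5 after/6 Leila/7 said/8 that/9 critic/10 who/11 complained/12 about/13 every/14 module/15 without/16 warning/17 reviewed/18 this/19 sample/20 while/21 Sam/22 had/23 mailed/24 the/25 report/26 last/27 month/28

5

The displaced element is "which blueprint" (word 2).
It functions as the direct object of "copied", so the gap sits immediately after word 5 ("copied").
Base order: Ida had copied which blueprint after Leila said that critic who complained about every module without warning reviewed this sample while Sam had mailed the report last month.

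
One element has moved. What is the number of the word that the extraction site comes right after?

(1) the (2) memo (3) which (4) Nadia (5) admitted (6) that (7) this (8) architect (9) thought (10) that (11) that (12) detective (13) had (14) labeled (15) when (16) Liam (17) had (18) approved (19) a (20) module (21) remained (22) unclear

The displaced element is "the memo" (word 2).
It is linked across 2 clause boundaries (that → that).
It functions as the direct object of "labeled", so the gap sits immediately after word 14 ("labeled").
Base order: Nadia admitted that this architect thought that that detective had labeled the memo when Liam had approved a module.

14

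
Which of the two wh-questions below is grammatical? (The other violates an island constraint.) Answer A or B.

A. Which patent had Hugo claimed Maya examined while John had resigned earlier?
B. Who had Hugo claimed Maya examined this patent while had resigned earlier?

In B, the wh-phrase is extracted from inside an adjunct island (introduced by "while"), which blocks movement.
In A, the extraction path crosses only that-complement boundaries, which are transparent.
So A is grammatical.

A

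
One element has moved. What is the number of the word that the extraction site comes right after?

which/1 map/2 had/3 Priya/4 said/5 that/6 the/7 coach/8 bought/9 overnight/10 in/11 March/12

9

The displaced element is "which map" (word 2).
It is linked across 1 clause boundary (that).
It functions as the direct object of "bought", so the gap sits immediately after word 9 ("bought").
Base order: Priya had said that the coach bought which map overnight in March.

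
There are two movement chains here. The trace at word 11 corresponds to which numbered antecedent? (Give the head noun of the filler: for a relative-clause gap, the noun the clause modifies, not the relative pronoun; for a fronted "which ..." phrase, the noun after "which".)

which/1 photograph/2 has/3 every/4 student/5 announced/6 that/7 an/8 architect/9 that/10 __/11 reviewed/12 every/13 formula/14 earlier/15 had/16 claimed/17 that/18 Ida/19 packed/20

The marked gap is inside the relative clause, the subject of "reviewed".
Its filler is the head noun "architect" (via "that"), at word 9.
(The other dependency links word 2 to a gap after word 20.)

9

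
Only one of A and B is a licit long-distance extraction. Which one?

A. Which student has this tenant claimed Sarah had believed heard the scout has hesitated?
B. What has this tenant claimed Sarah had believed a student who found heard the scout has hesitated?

A

In B, the wh-phrase is extracted from inside a complex-NP island (relative clause) (introduced by "who"), which blocks movement.
In A, the extraction path crosses only that-complement boundaries, which are transparent.
So A is grammatical.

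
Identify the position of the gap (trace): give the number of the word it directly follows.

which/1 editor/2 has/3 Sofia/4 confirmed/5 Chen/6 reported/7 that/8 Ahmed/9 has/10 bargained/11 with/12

12

The displaced element is "which editor" (word 2).
It is linked across 2 clause boundaries (Ø → that).
It functions as the object of the preposition "with" of "bargained", so the gap sits immediately after word 12 ("with").
Base order: Sofia has confirmed Chen reported that Ahmed has bargained with which editor.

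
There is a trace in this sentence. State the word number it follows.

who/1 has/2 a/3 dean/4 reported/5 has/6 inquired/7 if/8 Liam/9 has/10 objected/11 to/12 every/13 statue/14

5

The displaced element is "who" (word 1).
It is linked across 1 clause boundary (Ø).
It functions as the subject of "inquired", so the gap sits immediately after word 5 ("reported").
Base order: A dean has reported who has inquired if Liam has objected to every statue.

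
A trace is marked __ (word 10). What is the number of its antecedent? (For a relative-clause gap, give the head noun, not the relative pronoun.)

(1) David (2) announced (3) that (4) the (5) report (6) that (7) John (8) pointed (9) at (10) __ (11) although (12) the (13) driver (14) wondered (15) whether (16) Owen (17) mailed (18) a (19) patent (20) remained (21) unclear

5

The gap at 10 is the prepositional object of "pointed", inside a relative clause.
The relative pronoun is "that" (word 6); it is bound by the head noun immediately before it.
Its filler is the head noun "report", at word 5.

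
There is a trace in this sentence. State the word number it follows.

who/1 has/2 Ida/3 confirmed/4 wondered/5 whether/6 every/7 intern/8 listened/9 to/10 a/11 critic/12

The displaced element is "who" (word 1).
It is linked across 1 clause boundary (Ø).
It functions as the subject of "wondered", so the gap sits immediately after word 4 ("confirmed").
Base order: Ida has confirmed that who wondered whether every intern listened to a critic.

4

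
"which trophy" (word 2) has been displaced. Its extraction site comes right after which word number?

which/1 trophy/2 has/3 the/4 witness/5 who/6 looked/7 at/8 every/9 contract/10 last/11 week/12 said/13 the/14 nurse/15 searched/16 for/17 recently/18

17

The displaced element is "which trophy" (word 2).
It is linked across 1 clause boundary (Ø).
It functions as the object of the preposition "for" of "searched", so the gap sits immediately after word 17 ("for").
Base order: The witness who looked at every contract last week has said the nurse searched for which trophy recently.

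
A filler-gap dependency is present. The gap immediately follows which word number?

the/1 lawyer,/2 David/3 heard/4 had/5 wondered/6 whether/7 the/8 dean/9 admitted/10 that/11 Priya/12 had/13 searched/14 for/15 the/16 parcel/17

The displaced element is "the lawyer" (word 2).
It is linked across 1 clause boundary (Ø).
It functions as the subject of "wondered", so the gap sits immediately after word 4 ("heard").
Base order: David heard the lawyer had wondered whether the dean admitted that Priya had searched for the parcel.

4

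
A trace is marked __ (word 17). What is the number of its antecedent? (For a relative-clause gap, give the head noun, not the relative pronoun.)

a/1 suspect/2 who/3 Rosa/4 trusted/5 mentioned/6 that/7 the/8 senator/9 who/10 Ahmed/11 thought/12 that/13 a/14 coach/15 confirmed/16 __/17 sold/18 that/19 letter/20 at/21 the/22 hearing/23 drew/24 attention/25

9

The gap at 17 is the subject of "sold", inside a relative clause.
The relative pronoun is "who" (word 10); it is bound by the head noun immediately before it.
Its filler is the head noun "senator", at word 9.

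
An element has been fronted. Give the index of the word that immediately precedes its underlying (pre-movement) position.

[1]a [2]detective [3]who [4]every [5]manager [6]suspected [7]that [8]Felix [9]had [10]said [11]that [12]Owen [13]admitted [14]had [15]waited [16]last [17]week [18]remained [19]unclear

The displaced element is "a detective" (word 2).
It is linked across 3 clause boundaries (that → that → Ø).
It functions as the subject of "waited", so the gap sits immediately after word 13 ("admitted").
Base order: Every manager suspected that Felix had said that Owen admitted that a detective had waited last week.

13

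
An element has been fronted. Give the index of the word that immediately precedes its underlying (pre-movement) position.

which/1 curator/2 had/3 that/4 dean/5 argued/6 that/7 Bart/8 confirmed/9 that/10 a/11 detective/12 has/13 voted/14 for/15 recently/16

15

The displaced element is "which curator" (word 2).
It is linked across 2 clause boundaries (that → that).
It functions as the object of the preposition "for" of "voted", so the gap sits immediately after word 15 ("for").
Base order: That dean had argued that Bart confirmed that a detective has voted for which curator recently.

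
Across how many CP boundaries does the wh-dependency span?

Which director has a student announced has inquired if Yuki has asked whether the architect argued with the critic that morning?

1

"which director" is extracted from the subject of "inquired".
Boundaries crossed, outermost first: [Ø] — 1 in total.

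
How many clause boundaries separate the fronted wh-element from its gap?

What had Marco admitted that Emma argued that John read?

2

"what" is extracted from the object of "read".
Boundaries crossed, outermost first: [that], [that] — 2 in total.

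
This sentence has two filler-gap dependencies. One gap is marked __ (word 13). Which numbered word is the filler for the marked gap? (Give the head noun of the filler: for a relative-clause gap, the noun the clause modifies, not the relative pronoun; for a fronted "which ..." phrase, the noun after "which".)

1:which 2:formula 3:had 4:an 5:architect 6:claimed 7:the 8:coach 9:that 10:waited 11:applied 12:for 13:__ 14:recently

The marked gap is the object of the preposition "for" of "applied".
Its filler is the fronted wh-phrase "which formula", at word 2.
(The other dependency links word 8 to a gap after word 9.)

2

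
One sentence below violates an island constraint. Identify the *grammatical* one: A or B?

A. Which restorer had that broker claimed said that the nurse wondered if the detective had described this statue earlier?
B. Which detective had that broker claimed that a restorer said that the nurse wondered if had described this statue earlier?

In B, the wh-phrase is extracted from inside a wh-island (introduced by "if"), which blocks movement.
In A, the extraction path crosses only that-complement boundaries, which are transparent.
So A is grammatical.

A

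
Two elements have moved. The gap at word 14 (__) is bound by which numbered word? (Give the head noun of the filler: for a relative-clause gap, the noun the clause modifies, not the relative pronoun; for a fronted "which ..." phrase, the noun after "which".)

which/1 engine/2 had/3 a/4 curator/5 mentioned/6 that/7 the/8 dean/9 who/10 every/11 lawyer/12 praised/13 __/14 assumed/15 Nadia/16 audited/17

The marked gap is inside the relative clause, the direct object of "praised".
Its filler is the head noun "dean" (via "who"), at word 9.
(The other dependency links word 2 to a gap after word 17.)

9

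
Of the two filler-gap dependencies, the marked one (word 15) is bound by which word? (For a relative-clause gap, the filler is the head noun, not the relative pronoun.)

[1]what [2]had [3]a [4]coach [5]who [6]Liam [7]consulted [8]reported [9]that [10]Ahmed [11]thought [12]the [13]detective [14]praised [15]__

1

The marked gap is the direct object of "praised".
Its filler is the fronted wh-phrase "what", at word 1.
(The other dependency links word 4 to a gap after word 7.)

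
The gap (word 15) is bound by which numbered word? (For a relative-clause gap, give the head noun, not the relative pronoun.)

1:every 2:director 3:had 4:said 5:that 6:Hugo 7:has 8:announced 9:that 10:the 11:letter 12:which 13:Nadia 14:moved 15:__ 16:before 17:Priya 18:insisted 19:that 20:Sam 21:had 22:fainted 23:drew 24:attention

11

The gap at 15 is the object of "moved", inside a relative clause.
The relative pronoun is "which" (word 12); it is bound by the head noun immediately before it.
Its filler is the head noun "letter", at word 11.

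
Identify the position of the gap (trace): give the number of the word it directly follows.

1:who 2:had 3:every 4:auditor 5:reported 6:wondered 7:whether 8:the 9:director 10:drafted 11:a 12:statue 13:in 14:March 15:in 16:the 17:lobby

5

The displaced element is "who" (word 1).
It is linked across 1 clause boundary (Ø).
It functions as the subject of "wondered", so the gap sits immediately after word 5 ("reported").
Base order: Every auditor had reported who wondered whether the director drafted a statue in March in the lobby.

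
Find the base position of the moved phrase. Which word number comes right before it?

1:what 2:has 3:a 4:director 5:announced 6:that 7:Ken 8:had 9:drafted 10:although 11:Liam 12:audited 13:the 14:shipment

The displaced element is "what" (word 1).
It is linked across 1 clause boundary (that).
It functions as the direct object of "drafted", so the gap sits immediately after word 9 ("drafted").
Base order: A director has announced that Ken had drafted what although Liam audited the shipment.

9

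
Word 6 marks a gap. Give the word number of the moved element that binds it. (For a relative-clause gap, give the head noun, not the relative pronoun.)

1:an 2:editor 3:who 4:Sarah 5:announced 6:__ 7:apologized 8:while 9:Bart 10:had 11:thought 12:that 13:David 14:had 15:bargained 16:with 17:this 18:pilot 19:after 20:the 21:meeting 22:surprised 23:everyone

2

The gap at 6 is the subject of "apologized", inside a relative clause.
The relative pronoun is "who" (word 3); it is bound by the head noun immediately before it.
Its filler is the head noun "editor", at word 2.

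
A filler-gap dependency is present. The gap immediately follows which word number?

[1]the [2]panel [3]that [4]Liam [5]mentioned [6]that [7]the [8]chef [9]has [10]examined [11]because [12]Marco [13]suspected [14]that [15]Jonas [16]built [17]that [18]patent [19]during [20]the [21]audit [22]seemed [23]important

The displaced element is "the panel" (word 2).
It is linked across 1 clause boundary (that).
It functions as the direct object of "examined", so the gap sits immediately after word 10 ("examined").
Base order: Liam mentioned that the chef has examined the panel because Marco suspected that Jonas built that patent during the audit.

10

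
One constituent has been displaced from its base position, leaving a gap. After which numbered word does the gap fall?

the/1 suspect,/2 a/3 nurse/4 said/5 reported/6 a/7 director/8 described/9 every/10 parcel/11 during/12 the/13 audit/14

The displaced element is "the suspect" (word 2).
It is linked across 1 clause boundary (Ø).
It functions as the subject of "reported", so the gap sits immediately after word 5 ("said").
Base order: A nurse said that the suspect reported a director described every parcel during the audit.

5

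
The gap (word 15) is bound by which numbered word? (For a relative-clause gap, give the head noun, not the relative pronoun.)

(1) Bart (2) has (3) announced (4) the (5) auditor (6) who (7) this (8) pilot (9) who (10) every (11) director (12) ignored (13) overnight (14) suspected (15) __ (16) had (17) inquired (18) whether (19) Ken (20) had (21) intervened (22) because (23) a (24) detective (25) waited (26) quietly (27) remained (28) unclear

5

The gap at 15 is the subject of "inquired", inside a relative clause.
The relative pronoun is "who" (word 6); it is bound by the head noun immediately before it.
Its filler is the head noun "auditor", at word 5.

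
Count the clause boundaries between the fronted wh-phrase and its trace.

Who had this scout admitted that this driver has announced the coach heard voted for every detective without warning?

3

"who" is extracted from the subject of "voted".
Boundaries crossed, outermost first: [that], [Ø], [Ø] — 3 in total.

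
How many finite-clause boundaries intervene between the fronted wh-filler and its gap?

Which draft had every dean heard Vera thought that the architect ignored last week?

2

"which draft" is extracted from the object of "ignored".
Boundaries crossed, outermost first: [Ø], [that] — 2 in total.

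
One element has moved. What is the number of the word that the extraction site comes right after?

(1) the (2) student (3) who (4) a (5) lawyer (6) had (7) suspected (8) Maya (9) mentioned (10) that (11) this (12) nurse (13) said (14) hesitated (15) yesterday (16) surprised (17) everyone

13

The displaced element is "the student" (word 2).
It is linked across 3 clause boundaries (Ø → that → Ø).
It functions as the subject of "hesitated", so the gap sits immediately after word 13 ("said").
Base order: A lawyer had suspected Maya mentioned that this nurse said that the student hesitated yesterday.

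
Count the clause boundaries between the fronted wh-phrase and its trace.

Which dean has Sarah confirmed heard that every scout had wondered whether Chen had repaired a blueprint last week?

1

"which dean" is extracted from the subject of "heard".
Boundaries crossed, outermost first: [Ø] — 1 in total.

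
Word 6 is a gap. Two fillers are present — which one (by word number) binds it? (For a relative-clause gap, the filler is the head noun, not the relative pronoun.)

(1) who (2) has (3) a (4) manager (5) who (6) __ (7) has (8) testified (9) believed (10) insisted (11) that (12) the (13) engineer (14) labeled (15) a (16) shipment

The marked gap is inside the relative clause, the subject of "testified".
Its filler is the head noun "manager" (via "who"), at word 4.
(The other dependency links word 1 to a gap after word 9.)

4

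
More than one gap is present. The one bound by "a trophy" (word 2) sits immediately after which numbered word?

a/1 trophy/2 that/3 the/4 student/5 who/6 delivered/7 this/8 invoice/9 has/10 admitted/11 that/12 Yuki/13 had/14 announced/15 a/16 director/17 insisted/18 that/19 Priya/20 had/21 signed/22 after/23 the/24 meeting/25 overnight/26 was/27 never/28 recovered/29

22

The displaced element is "a trophy" (word 2).
It is linked across 3 clause boundaries (that → Ø → that).
It functions as the direct object of "signed", so the gap sits immediately after word 22 ("signed").
Base order: The student who delivered this invoice has admitted that Yuki had announced a director insisted that Priya had signed a trophy after the meeting overnight.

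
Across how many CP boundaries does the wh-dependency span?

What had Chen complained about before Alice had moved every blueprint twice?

"what" originates inside the matrix clause — no clause boundary is crossed.

0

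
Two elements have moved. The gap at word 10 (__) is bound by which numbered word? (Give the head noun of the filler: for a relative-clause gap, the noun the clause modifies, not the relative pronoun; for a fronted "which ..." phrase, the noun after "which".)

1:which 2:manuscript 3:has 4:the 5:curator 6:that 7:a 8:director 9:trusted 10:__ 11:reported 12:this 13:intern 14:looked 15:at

5

The marked gap is inside the relative clause, the direct object of "trusted".
Its filler is the head noun "curator" (via "that"), at word 5.
(The other dependency links word 2 to a gap after word 15.)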